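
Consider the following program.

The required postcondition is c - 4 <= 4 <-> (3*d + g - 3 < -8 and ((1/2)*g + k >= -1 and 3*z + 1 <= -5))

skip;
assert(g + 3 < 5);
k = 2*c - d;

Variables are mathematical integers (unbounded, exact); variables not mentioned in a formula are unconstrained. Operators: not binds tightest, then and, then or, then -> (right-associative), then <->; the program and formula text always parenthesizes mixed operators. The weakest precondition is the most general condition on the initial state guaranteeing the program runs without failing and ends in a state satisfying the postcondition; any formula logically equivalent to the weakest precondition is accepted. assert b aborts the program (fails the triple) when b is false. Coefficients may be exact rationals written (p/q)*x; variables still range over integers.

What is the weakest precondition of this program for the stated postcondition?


Working backward. After the program, the postcondition c - 4 <= 4 <-> (3*d + g - 3 < -8 and ((1/2)*g + k >= -1 and 3*z + 1 <= -5)) must hold; in canonical form it is c <= 8 <-> (3*d + g < -5 and (1/2)*g + k >= -1 and 3*z <= -6).
Before k := 2*c - d: c <= 8 <-> (3*d + g < -5 and 2*c + (1/2)*g >= d - 1 and 3*z <= -6)
Before assert g + 3 < 5: g < 2 and (c <= 8 <-> (3*d + g < -5 and 2*c + (1/2)*g >= d - 1 and 3*z <= -6))
Before skip: g < 2 and (c <= 8 <-> (3*d + g < -5 and 2*c + (1/2)*g >= d - 1 and 3*z <= -6))
Answer: WP = g < 2 and (c <= 8 <-> (3*d + g < -5 and 2*c + (1/2)*g >= d - 1 and 3*z <= -6))


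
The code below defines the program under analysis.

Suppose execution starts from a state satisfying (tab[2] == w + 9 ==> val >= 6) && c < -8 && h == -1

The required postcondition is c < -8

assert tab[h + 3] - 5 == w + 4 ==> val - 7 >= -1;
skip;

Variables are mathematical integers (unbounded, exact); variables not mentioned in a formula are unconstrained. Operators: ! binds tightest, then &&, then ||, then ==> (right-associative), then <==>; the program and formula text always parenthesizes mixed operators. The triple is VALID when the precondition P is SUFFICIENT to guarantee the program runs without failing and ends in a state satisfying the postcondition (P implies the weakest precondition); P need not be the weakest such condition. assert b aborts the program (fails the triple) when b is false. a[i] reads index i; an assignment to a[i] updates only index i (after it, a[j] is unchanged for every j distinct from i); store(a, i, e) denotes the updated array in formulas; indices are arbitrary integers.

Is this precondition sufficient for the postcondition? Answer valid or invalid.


Working backward. After the program, c < -8 must hold.
Before skip: c < -8
Before assert tab[h + 3] - 5 == w + 4 ==> val - 7 >= -1: (tab[h + 3] == w + 9 ==> val >= 6) && c < -8
The weakest precondition is (tab[h + 3] == w + 9 ==> val >= 6) && c < -8.
Check whether (tab[2] == w + 9 ==> val >= 6) && c < -8 && h == -1 implies it.
Every state satisfying the precondition satisfies the weakest precondition: the implication holds.
Answer: valid


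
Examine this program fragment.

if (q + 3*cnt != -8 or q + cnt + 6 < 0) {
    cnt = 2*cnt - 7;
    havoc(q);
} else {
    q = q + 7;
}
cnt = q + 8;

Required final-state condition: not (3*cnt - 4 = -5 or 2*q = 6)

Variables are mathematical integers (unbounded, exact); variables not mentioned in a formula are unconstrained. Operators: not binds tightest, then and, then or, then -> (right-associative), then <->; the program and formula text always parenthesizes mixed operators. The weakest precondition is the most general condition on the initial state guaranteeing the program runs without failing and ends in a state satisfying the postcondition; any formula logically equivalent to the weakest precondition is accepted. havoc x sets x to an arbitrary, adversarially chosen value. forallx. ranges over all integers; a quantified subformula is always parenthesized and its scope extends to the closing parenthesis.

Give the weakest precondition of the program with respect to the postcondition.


Working backward. After the program, the postcondition not (3*cnt - 4 = -5 or 2*q = 6) must hold; in canonical form it is not (3*cnt = -1 or 2*q = 6).
Before cnt := q + 8: not (3*q = -25 or 2*q = 6)
Then branch requires forall q_1. (not (3*q_1 = -25 or 2*q_1 = 6)); else branch requires not (3*q = -46 or 2*q = -8).
Before the if: ((3*cnt + q != -8 or cnt + q < -6) -> (forall q_1. (not (3*q_1 = -25 or 2*q_1 = 6)))) and ((not (3*cnt + q != -8 or cnt + q < -6)) -> (not (3*q = -46 or 2*q = -8)))
Answer: WP = ((3*cnt + q != -8 or cnt + q < -6) -> (forall q_1. (not (3*q_1 = -25 or 2*q_1 = 6)))) and ((not (3*cnt + q != -8 or cnt + q < -6)) -> (not (3*q = -46 or 2*q = -8)))


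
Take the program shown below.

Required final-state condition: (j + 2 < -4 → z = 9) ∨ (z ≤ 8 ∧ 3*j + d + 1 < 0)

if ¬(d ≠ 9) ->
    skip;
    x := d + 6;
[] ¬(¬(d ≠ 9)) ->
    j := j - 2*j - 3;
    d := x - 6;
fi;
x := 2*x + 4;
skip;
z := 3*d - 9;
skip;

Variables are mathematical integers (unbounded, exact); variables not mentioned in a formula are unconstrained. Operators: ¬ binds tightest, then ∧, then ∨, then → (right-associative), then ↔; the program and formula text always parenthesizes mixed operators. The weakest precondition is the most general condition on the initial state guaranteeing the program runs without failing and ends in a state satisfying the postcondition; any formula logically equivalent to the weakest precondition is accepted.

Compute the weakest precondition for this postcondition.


Working backward. After the program, the postcondition (j + 2 < -4 → z = 9) ∨ (z ≤ 8 ∧ 3*j + d + 1 < 0) must hold; in canonical form it is (j < -6 → z = 9) ∨ (z ≤ 8 ∧ d + 3*j < -1).
Before skip: (j < -6 → z = 9) ∨ (z ≤ 8 ∧ d + 3*j < -1)
Before z := 3*d - 9: (j < -6 → 3*d = 18) ∨ (3*d ≤ 17 ∧ d + 3*j < -1)
Before skip: (j < -6 → 3*d = 18) ∨ (3*d ≤ 17 ∧ d + 3*j < -1)
Before x := 2*x + 4: (j < -6 → 3*d = 18) ∨ (3*d ≤ 17 ∧ d + 3*j < -1)
Then branch requires (j < -6 → 3*d = 18) ∨ (3*d ≤ 17 ∧ d + 3*j < -1); else branch requires (j > 3 → 3*x = 36) ∨ (3*x ≤ 35 ∧ x < 3*j + 14).
Before the if: ((¬(d ≠ 9)) → ((j < -6 → 3*d = 18) ∨ (3*d ≤ 17 ∧ d + 3*j < -1))) ∧ (d ≠ 9 → ((j > 3 → 3*x = 36) ∨ (3*x ≤ 35 ∧ x < 3*j + 14)))
Answer: WP = ((¬(d ≠ 9)) → ((j < -6 → 3*d = 18) ∨ (3*d ≤ 17 ∧ d + 3*j < -1))) ∧ (d ≠ 9 → ((j > 3 → 3*x = 36) ∨ (3*x ≤ 35 ∧ x < 3*j + 14)))


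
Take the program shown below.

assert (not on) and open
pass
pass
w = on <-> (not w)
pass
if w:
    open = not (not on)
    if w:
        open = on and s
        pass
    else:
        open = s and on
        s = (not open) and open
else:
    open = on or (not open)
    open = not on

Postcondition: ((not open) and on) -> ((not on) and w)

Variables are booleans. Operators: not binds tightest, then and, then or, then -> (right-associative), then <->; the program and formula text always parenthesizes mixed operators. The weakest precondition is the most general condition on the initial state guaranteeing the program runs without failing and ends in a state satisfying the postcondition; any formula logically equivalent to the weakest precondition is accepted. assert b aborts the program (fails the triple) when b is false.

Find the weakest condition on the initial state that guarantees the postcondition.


Working backward. After the program, ((not open) and on) -> ((not on) and w) must hold.
Then branch requires (w -> (((not (on and s)) and on) -> ((not on) and w))) and ((not w) -> (((not (s and on)) and on) -> ((not on) and w))); else branch requires on -> ((not on) and w).
Before the if: (w -> ((w -> (((not (on and s)) and on) -> ((not on) and w))) and ((not w) -> (((not (s and on)) and on) -> ((not on) and w))))) and ((not w) -> (on -> ((not on) and w)))
Before skip: (w -> ((w -> (((not (on and s)) and on) -> ((not on) and w))) and ((not w) -> (((not (s and on)) and on) -> ((not on) and w))))) and ((not w) -> (on -> ((not on) and w)))
Before w := on <-> (not w): ((on <-> (not w)) -> (((on <-> (not w)) -> (((not (on and s)) and on) -> ((not on) and (on <-> (not w))))) and ((not (on <-> (not w))) -> (((not (s and on)) and on) -> ((not on) and (on <-> (not w))))))) and ((not (on <-> (not w))) -> (on -> ((not on) and (on <-> (not w)))))
Before skip: ((on <-> (not w)) -> (((on <-> (not w)) -> (((not (on and s)) and on) -> ((not on) and (on <-> (not w))))) and ((not (on <-> (not w))) -> (((not (s and on)) and on) -> ((not on) and (on <-> (not w))))))) and ((not (on <-> (not w))) -> (on -> ((not on) and (on <-> (not w)))))
Before skip: ((on <-> (not w)) -> (((on <-> (not w)) -> (((not (on and s)) and on) -> ((not on) and (on <-> (not w))))) and ((not (on <-> (not w))) -> (((not (s and on)) and on) -> ((not on) and (on <-> (not w))))))) and ((not (on <-> (not w))) -> (on -> ((not on) and (on <-> (not w)))))
Before assert (not on) and open: (not on) and open and ((on <-> (not w)) -> (((on <-> (not w)) -> (((not (on and s)) and on) -> ((not on) and (on <-> (not w))))) and ((not (on <-> (not w))) -> (((not (s and on)) and on) -> ((not on) and (on <-> (not w))))))) and ((not (on <-> (not w))) -> (on -> ((not on) and (on <-> (not w)))))
Answer: WP = (not on) and open and ((on <-> (not w)) -> (((on <-> (not w)) -> (((not (on and s)) and on) -> ((not on) and (on <-> (not w))))) and ((not (on <-> (not w))) -> (((not (s and on)) and on) -> ((not on) and (on <-> (not w))))))) and ((not (on <-> (not w))) -> (on -> ((not on) and (on <-> (not w)))))


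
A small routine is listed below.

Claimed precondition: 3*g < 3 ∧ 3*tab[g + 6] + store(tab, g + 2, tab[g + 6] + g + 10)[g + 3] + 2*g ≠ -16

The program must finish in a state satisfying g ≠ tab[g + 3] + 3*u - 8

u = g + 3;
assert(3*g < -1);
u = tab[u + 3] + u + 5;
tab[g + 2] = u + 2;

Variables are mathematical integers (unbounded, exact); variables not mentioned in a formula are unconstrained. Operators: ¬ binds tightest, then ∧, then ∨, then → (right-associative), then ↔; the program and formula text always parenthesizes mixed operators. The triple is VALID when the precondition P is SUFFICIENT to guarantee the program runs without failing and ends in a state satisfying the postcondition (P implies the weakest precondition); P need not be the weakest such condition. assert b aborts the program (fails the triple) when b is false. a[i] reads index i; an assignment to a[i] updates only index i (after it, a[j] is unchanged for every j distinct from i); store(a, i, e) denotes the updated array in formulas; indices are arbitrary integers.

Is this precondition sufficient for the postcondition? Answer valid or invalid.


Working backward. After the program, g ≠ tab[g + 3] + 3*u - 8 must hold.
Before tab[g + 2] := u + 2: g ≠ store(tab, g + 2, u + 2)[g + 3] + 3*u - 8
Before u := tab[u + 3] + u + 5: g ≠ 3*tab[u + 3] + store(tab, g + 2, tab[u + 3] + u + 7)[g + 3] + 3*u + 7
Before assert 3*g < -1: 3*g < -1 ∧ g ≠ 3*tab[u + 3] + store(tab, g + 2, tab[u + 3] + u + 7)[g + 3] + 3*u + 7
Before u := g + 3: 3*g < -1 ∧ 3*tab[g + 6] + store(tab, g + 2, tab[g + 6] + g + 10)[g + 3] + 2*g ≠ -16
The weakest precondition is 3*g < -1 ∧ 3*tab[g + 6] + store(tab, g + 2, tab[g + 6] + g + 10)[g + 3] + 2*g ≠ -16.
Check whether 3*g < 3 ∧ 3*tab[g + 6] + store(tab, g + 2, tab[g + 6] + g + 10)[g + 3] + 2*g ≠ -16 implies it.
Countermodel: at the initial state g = 0, tab = {[2] = 0, [3] = 0, [6] = 15215, elsewhere 0}, the precondition holds but the weakest precondition fails.
Answer: invalid


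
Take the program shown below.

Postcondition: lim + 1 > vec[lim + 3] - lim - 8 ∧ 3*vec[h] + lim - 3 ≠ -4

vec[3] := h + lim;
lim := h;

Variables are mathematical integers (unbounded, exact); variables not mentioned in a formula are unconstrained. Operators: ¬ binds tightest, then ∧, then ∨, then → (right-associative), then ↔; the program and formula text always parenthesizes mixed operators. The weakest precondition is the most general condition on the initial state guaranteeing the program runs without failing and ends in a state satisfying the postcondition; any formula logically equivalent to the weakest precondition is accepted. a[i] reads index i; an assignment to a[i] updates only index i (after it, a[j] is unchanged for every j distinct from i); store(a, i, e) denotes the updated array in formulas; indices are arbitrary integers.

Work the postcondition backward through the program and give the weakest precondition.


Working backward. After the program, the postcondition lim + 1 > vec[lim + 3] - lim - 8 ∧ 3*vec[h] + lim - 3 ≠ -4 must hold; in canonical form it is 2*lim > vec[lim + 3] - 9 ∧ 3*vec[h] + lim ≠ -1.
Before lim := h: 2*h > vec[h + 3] - 9 ∧ 3*vec[h] + h ≠ -1
Before vec[3] := h + lim: 2*h > store(vec, 3, h + lim)[h + 3] - 9 ∧ 3*store(vec, 3, h + lim)[h] + h ≠ -1
Answer: WP = 2*h > store(vec, 3, h + lim)[h + 3] - 9 ∧ 3*store(vec, 3, h + lim)[h] + h ≠ -1


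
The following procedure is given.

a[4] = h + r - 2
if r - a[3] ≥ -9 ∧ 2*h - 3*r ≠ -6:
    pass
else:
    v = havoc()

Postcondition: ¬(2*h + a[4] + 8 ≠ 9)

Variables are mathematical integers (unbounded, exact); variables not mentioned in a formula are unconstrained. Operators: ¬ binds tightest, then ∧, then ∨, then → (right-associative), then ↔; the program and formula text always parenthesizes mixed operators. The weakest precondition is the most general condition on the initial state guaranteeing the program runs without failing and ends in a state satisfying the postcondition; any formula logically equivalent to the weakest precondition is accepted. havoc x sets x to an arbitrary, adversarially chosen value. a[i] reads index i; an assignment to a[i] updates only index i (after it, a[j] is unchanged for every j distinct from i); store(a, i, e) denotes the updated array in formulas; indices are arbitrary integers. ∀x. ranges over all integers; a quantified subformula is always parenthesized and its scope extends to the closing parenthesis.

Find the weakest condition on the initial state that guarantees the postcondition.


Working backward. After the program, the postcondition ¬(2*h + a[4] + 8 ≠ 9) must hold; in canonical form it is ¬(a[4] + 2*h ≠ 1).
Then branch requires ¬(a[4] + 2*h ≠ 1); else branch requires ¬(a[4] + 2*h ≠ 1).
Before the if: ((r ≥ a[3] - 9 ∧ 2*h ≠ 3*r - 6) → (¬(a[4] + 2*h ≠ 1))) ∧ ((¬(r ≥ a[3] - 9 ∧ 2*h ≠ 3*r - 6)) → (¬(a[4] + 2*h ≠ 1)))
Before a[4] := h + r - 2: ((r ≥ a[3] - 9 ∧ 2*h ≠ 3*r - 6) → (¬(3*h + r ≠ 3))) ∧ ((¬(r ≥ a[3] - 9 ∧ 2*h ≠ 3*r - 6)) → (¬(3*h + r ≠ 3)))
Answer: WP = ((r ≥ a[3] - 9 ∧ 2*h ≠ 3*r - 6) → (¬(3*h + r ≠ 3))) ∧ ((¬(r ≥ a[3] - 9 ∧ 2*h ≠ 3*r - 6)) → (¬(3*h + r ≠ 3)))


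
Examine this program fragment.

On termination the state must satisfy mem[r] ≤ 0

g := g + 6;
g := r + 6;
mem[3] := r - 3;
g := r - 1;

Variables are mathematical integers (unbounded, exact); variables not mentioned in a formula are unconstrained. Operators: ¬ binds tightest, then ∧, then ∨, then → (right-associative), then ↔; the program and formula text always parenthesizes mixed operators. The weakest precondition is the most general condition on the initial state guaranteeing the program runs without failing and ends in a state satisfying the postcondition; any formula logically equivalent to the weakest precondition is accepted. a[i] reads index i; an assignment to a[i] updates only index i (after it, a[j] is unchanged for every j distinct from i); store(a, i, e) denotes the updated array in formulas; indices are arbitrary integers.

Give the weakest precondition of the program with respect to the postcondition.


Working backward. After the program, mem[r] ≤ 0 must hold.
Before g := r - 1: mem[r] ≤ 0
Before mem[3] := r - 3: store(mem, 3, r - 3)[r] ≤ 0
Before g := r + 6: store(mem, 3, r - 3)[r] ≤ 0
Before g := g + 6: store(mem, 3, r - 3)[r] ≤ 0
Answer: WP = store(mem, 3, r - 3)[r] ≤ 0


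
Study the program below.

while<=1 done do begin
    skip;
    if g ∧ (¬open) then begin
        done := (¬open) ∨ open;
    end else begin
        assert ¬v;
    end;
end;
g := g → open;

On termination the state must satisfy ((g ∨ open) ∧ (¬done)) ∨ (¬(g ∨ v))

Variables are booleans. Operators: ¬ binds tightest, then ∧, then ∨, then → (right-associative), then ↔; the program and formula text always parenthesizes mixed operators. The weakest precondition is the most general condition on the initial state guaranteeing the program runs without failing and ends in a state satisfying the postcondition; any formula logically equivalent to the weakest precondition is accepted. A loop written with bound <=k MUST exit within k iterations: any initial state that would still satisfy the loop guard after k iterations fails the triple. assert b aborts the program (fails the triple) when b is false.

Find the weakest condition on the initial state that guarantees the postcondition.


Working backward. After the program, ((g ∨ open) ∧ (¬done)) ∨ (¬(g ∨ v)) must hold.
Before g := g → open: (((g → open) ∨ open) ∧ (¬done)) ∨ (¬((g → open) ∨ v))
Before the loop (bound <=1), unroll the exhaustion recursion (WP_0 = exit-now case; WP_j = one more guarded iteration, up to j = 1):
  WP_0: (¬done) ∧ ((((g → open) ∨ open) ∧ (¬done)) ∨ (¬((g → open) ∨ v)))
  WP_1: (done → ((¬(g ∧ (¬open))) ∧ ((¬(g ∧ (¬open))) → ((¬v) ∧ (¬done) ∧ ((((g → open) ∨ open) ∧ (¬done)) ∨ (¬((g → open) ∨ v))))))) ∧ ((¬done) → ((((g → open) ∨ open) ∧ (¬done)) ∨ (¬((g → open) ∨ v))))
So before the loop: (done → ((¬(g ∧ (¬open))) ∧ ((¬(g ∧ (¬open))) → ((¬v) ∧ (¬done) ∧ ((((g → open) ∨ open) ∧ (¬done)) ∨ (¬((g → open) ∨ v))))))) ∧ ((¬done) → ((((g → open) ∨ open) ∧ (¬done)) ∨ (¬((g → open) ∨ v))))
Answer: WP = (done → ((¬(g ∧ (¬open))) ∧ ((¬(g ∧ (¬open))) → ((¬v) ∧ (¬done) ∧ ((((g → open) ∨ open) ∧ (¬done)) ∨ (¬((g → open) ∨ v))))))) ∧ ((¬done) → ((((g → open) ∨ open) ∧ (¬done)) ∨ (¬((g → open) ∨ v))))


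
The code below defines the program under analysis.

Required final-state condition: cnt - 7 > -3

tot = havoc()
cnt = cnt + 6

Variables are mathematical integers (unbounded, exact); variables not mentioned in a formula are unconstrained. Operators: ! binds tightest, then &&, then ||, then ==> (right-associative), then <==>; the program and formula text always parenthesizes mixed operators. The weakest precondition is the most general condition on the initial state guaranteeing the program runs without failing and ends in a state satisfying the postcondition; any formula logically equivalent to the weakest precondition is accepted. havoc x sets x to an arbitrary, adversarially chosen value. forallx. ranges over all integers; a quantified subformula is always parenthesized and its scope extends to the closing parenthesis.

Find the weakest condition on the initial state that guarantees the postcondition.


Working backward. After the program, the postcondition cnt - 7 > -3 must hold; in canonical form it is cnt > 4.
Before cnt := cnt + 6: cnt > -2
Before havoc tot: cnt > -2
Answer: WP = cnt > -2


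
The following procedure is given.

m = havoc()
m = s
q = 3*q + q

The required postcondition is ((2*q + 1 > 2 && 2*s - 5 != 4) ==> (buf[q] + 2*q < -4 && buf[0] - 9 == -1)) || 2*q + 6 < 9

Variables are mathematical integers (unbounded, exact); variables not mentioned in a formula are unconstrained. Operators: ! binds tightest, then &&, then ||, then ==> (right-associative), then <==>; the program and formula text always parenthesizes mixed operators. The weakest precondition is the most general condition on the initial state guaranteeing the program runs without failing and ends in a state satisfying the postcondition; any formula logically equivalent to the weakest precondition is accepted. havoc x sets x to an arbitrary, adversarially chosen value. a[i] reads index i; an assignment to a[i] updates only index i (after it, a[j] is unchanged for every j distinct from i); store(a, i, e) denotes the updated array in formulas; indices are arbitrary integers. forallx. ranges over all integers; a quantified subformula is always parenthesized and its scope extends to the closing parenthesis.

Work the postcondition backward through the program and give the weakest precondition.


Working backward. After the program, the postcondition ((2*q + 1 > 2 && 2*s - 5 != 4) ==> (buf[q] + 2*q < -4 && buf[0] - 9 == -1)) || 2*q + 6 < 9 must hold; in canonical form it is ((2*q > 1 && 2*s != 9) ==> (buf[q] + 2*q < -4 && buf[0] == 8)) || 2*q < 3.
Before q := 3*q + q: ((8*q > 1 && 2*s != 9) ==> (buf[4*q] + 8*q < -4 && buf[0] == 8)) || 8*q < 3
Before m := s: ((8*q > 1 && 2*s != 9) ==> (buf[4*q] + 8*q < -4 && buf[0] == 8)) || 8*q < 3
Before havoc m: ((8*q > 1 && 2*s != 9) ==> (buf[4*q] + 8*q < -4 && buf[0] == 8)) || 8*q < 3
Answer: WP = ((8*q > 1 && 2*s != 9) ==> (buf[4*q] + 8*q < -4 && buf[0] == 8)) || 8*q < 3


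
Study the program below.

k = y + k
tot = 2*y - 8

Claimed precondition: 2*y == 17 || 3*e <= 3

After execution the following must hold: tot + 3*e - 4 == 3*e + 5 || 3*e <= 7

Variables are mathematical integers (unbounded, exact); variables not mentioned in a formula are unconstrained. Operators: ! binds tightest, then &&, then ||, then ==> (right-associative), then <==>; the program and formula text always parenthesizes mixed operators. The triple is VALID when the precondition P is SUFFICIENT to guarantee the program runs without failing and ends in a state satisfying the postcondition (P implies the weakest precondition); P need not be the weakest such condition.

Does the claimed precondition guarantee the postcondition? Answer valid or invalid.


Working backward. After the program, the postcondition tot + 3*e - 4 == 3*e + 5 || 3*e <= 7 must hold; in canonical form it is tot == 9 || 3*e <= 7.
Before tot := 2*y - 8: 2*y == 17 || 3*e <= 7
Before k := y + k: 2*y == 17 || 3*e <= 7
The weakest precondition is 2*y == 17 || 3*e <= 7.
Check whether 2*y == 17 || 3*e <= 3 implies it.
Every state satisfying the precondition satisfies the weakest precondition: the implication holds.
Answer: valid


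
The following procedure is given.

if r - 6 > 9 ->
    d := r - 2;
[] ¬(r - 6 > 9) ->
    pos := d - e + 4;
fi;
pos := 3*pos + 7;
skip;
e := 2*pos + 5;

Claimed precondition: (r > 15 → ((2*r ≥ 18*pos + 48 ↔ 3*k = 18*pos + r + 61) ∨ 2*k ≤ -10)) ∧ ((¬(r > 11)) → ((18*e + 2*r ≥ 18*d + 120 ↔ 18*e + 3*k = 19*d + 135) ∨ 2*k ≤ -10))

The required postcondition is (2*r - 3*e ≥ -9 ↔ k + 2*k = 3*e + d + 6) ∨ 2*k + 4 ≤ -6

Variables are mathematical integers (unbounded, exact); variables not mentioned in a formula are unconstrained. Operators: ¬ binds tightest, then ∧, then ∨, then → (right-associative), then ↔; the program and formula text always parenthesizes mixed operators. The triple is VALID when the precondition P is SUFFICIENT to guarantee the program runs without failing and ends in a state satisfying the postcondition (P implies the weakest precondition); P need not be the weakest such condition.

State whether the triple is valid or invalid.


Working backward. After the program, the postcondition (2*r - 3*e ≥ -9 ↔ k + 2*k = 3*e + d + 6) ∨ 2*k + 4 ≤ -6 must hold; in canonical form it is (2*r ≥ 3*e - 9 ↔ 3*k = d + 3*e + 6) ∨ 2*k ≤ -10.
Before e := 2*pos + 5: (2*r ≥ 6*pos + 6 ↔ 3*k = d + 6*pos + 21) ∨ 2*k ≤ -10
Before skip: (2*r ≥ 6*pos + 6 ↔ 3*k = d + 6*pos + 21) ∨ 2*k ≤ -10
Before pos := 3*pos + 7: (2*r ≥ 18*pos + 48 ↔ 3*k = d + 18*pos + 63) ∨ 2*k ≤ -10
Then branch requires (2*r ≥ 18*pos + 48 ↔ 3*k = 18*pos + r + 61) ∨ 2*k ≤ -10; else branch requires (18*e + 2*r ≥ 18*d + 120 ↔ 18*e + 3*k = 19*d + 135) ∨ 2*k ≤ -10.
Before the if: (r > 15 → ((2*r ≥ 18*pos + 48 ↔ 3*k = 18*pos + r + 61) ∨ 2*k ≤ -10)) ∧ ((¬(r > 15)) → ((18*e + 2*r ≥ 18*d + 120 ↔ 18*e + 3*k = 19*d + 135) ∨ 2*k ≤ -10))
The weakest precondition is (r > 15 → ((2*r ≥ 18*pos + 48 ↔ 3*k = 18*pos + r + 61) ∨ 2*k ≤ -10)) ∧ ((¬(r > 15)) → ((18*e + 2*r ≥ 18*d + 120 ↔ 18*e + 3*k = 19*d + 135) ∨ 2*k ≤ -10)).
Check whether (r > 15 → ((2*r ≥ 18*pos + 48 ↔ 3*k = 18*pos + r + 61) ∨ 2*k ≤ -10)) ∧ ((¬(r > 11)) → ((18*e + 2*r ≥ 18*d + 120 ↔ 18*e + 3*k = 19*d + 135) ∨ 2*k ≤ -10)) implies it.
Countermodel: at the initial state d = 0, e = 0, k = 45, pos = 0, r = 12, the precondition holds but the weakest precondition fails.
Answer: invalid


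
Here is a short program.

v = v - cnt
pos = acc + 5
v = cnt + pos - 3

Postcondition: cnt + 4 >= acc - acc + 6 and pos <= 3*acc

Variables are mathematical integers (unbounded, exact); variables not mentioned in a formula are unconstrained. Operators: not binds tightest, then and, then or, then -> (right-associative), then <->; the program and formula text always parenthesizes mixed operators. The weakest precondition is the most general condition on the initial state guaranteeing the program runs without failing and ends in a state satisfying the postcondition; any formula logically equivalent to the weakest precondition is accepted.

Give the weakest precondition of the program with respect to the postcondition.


Working backward. After the program, the postcondition cnt + 4 >= acc - acc + 6 and pos <= 3*acc must hold; in canonical form it is cnt >= 2 and pos <= 3*acc.
Before v := cnt + pos - 3: cnt >= 2 and pos <= 3*acc
Before pos := acc + 5: cnt >= 2 and 2*acc >= 5
Before v := v - cnt: cnt >= 2 and 2*acc >= 5
Answer: WP = cnt >= 2 and 2*acc >= 5


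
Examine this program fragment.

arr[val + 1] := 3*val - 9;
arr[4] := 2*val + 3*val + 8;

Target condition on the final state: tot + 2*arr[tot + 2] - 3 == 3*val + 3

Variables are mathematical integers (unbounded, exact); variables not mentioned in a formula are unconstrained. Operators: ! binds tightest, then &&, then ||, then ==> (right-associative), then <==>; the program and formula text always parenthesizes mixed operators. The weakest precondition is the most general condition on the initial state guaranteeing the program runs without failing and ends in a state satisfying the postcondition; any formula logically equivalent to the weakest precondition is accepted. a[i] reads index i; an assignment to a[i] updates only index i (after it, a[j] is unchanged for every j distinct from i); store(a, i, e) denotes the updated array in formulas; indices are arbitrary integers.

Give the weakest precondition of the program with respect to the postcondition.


Working backward. After the program, the postcondition tot + 2*arr[tot + 2] - 3 == 3*val + 3 must hold; in canonical form it is 2*arr[tot + 2] + tot == 3*val + 6.
Before arr[4] := 2*val + 3*val + 8: 2*store(arr, 4, 5*val + 8)[tot + 2] + tot == 3*val + 6
Before arr[val + 1] := 3*val - 9: 2*store(store(arr, val + 1, 3*val - 9), 4, 5*val + 8)[tot + 2] + tot == 3*val + 6
Answer: WP = 2*store(store(arr, val + 1, 3*val - 9), 4, 5*val + 8)[tot + 2] + tot == 3*val + 6


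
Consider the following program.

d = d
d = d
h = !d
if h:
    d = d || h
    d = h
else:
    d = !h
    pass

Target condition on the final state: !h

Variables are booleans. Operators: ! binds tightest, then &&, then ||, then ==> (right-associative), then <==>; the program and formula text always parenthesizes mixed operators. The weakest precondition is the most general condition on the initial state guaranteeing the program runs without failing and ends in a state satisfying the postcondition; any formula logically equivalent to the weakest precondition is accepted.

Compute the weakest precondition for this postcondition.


Working backward. After the program, !h must hold.
Then branch requires !h; else branch requires !h.
Before the if: h ==> (!h)
Before h := !d: (!d) ==> d
Before d := d: (!d) ==> d
Before d := d: (!d) ==> d
Answer: WP = (!d) ==> d


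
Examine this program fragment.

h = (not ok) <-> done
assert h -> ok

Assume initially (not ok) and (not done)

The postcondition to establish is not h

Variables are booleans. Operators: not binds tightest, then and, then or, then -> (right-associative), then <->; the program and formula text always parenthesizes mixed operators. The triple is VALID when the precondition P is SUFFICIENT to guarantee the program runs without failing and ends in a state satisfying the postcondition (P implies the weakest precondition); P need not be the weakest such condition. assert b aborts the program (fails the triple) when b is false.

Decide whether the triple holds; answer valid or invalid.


Working backward. After the program, not h must hold.
Before assert h -> ok: (h -> ok) and (not h)
Before h := (not ok) <-> done: (((not ok) <-> done) -> ok) and (not ((not ok) <-> done))
The weakest precondition is (((not ok) <-> done) -> ok) and (not ((not ok) <-> done)).
Check whether (not ok) and (not done) implies it.
Every state satisfying the precondition satisfies the weakest precondition: the implication holds.
Answer: valid


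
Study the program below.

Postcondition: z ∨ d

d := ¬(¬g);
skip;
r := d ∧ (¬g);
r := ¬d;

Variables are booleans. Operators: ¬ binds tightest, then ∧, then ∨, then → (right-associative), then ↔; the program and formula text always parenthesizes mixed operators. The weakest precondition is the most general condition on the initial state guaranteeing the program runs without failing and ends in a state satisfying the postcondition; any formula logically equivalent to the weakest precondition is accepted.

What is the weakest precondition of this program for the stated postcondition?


Working backward. After the program, z ∨ d must hold.
Before r := ¬d: z ∨ d
Before r := d ∧ (¬g): z ∨ d
Before skip: z ∨ d
Before d := ¬(¬g): z ∨ g
Answer: WP = z ∨ g


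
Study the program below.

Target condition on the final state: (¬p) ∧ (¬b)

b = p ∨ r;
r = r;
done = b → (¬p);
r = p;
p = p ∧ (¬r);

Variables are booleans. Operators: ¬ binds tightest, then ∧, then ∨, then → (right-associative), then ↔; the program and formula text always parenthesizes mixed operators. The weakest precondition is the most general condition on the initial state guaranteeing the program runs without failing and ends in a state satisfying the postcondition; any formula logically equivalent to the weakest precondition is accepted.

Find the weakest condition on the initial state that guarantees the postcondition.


Working backward. After the program, (¬p) ∧ (¬b) must hold.
Before p := p ∧ (¬r): (¬(p ∧ (¬r))) ∧ (¬b)
Before r := p: ¬b
Before done := b → (¬p): ¬b
Before r := r: ¬b
Before b := p ∨ r: ¬(p ∨ r)
Answer: WP = ¬(p ∨ r)


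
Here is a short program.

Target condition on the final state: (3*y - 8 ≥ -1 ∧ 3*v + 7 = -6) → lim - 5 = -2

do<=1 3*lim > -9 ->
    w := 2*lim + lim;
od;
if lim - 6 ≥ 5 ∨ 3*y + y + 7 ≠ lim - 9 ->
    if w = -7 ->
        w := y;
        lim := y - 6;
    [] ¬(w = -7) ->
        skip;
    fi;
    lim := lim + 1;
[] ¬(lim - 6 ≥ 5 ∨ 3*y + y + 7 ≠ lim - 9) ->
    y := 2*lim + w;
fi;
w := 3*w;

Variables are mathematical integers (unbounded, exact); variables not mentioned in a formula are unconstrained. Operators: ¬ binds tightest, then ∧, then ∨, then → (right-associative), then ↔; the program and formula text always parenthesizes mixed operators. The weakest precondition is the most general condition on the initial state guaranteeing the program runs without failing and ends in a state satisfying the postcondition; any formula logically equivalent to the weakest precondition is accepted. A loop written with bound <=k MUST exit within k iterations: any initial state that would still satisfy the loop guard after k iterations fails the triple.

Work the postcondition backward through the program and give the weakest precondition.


Working backward. After the program, the postcondition (3*y - 8 ≥ -1 ∧ 3*v + 7 = -6) → lim - 5 = -2 must hold; in canonical form it is (3*y ≥ 7 ∧ 3*v = -13) → lim = 3.
Before w := 3*w: (3*y ≥ 7 ∧ 3*v = -13) → lim = 3
Then branch requires (w = -7 → ((3*y ≥ 7 ∧ 3*v = -13) → y = 8)) ∧ ((¬(w = -7)) → ((3*y ≥ 7 ∧ 3*v = -13) → lim = 2)); else branch requires (6*lim + 3*w ≥ 7 ∧ 3*v = -13) → lim = 3.
Before the if: ((lim ≥ 11 ∨ 4*y ≠ lim - 16) → ((w = -7 → ((3*y ≥ 7 ∧ 3*v = -13) → y = 8)) ∧ ((¬(w = -7)) → ((3*y ≥ 7 ∧ 3*v = -13) → lim = 2)))) ∧ ((¬(lim ≥ 11 ∨ 4*y ≠ lim - 16)) → ((6*lim + 3*w ≥ 7 ∧ 3*v = -13) → lim = 3))
Before the loop (bound <=1), unroll the exhaustion recursion (WP_0 = exit-now case; WP_j = one more guarded iteration, up to j = 1):
  WP_0: (¬(3*lim > -9)) ∧ ((lim ≥ 11 ∨ 4*y ≠ lim - 16) → ((w = -7 → ((3*y ≥ 7 ∧ 3*v = -13) → y = 8)) ∧ ((¬(w = -7)) → ((3*y ≥ 7 ∧ 3*v = -13) → lim = 2)))) ∧ ((¬(lim ≥ 11 ∨ 4*y ≠ lim - 16)) → ((6*lim + 3*w ≥ 7 ∧ 3*v = -13) → lim = 3))
  WP_1: (3*lim > -9 → ((¬(3*lim > -9)) ∧ ((lim ≥ 11 ∨ 4*y ≠ lim - 16) → ((3*lim = -7 → ((3*y ≥ 7 ∧ 3*v = -13) → y = 8)) ∧ ((¬(3*lim = -7)) → ((3*y ≥ 7 ∧ 3*v = -13) → lim = 2)))) ∧ ((¬(lim ≥ 11 ∨ 4*y ≠ lim - 16)) → ((15*lim ≥ 7 ∧ 3*v = -13) → lim = 3)))) ∧ ((¬(3*lim > -9)) → (((lim ≥ 11 ∨ 4*y ≠ lim - 16) → ((w = -7 → ((3*y ≥ 7 ∧ 3*v = -13) → y = 8)) ∧ ((¬(w = -7)) → ((3*y ≥ 7 ∧ 3*v = -13) → lim = 2)))) ∧ ((¬(lim ≥ 11 ∨ 4*y ≠ lim - 16)) → ((6*lim + 3*w ≥ 7 ∧ 3*v = -13) → lim = 3))))
So before the loop: (3*lim > -9 → ((¬(3*lim > -9)) ∧ ((lim ≥ 11 ∨ 4*y ≠ lim - 16) → ((3*lim = -7 → ((3*y ≥ 7 ∧ 3*v = -13) → y = 8)) ∧ ((¬(3*lim = -7)) → ((3*y ≥ 7 ∧ 3*v = -13) → lim = 2)))) ∧ ((¬(lim ≥ 11 ∨ 4*y ≠ lim - 16)) → ((15*lim ≥ 7 ∧ 3*v = -13) → lim = 3)))) ∧ ((¬(3*lim > -9)) → (((lim ≥ 11 ∨ 4*y ≠ lim - 16) → ((w = -7 → ((3*y ≥ 7 ∧ 3*v = -13) → y = 8)) ∧ ((¬(w = -7)) → ((3*y ≥ 7 ∧ 3*v = -13) → lim = 2)))) ∧ ((¬(lim ≥ 11 ∨ 4*y ≠ lim - 16)) → ((6*lim + 3*w ≥ 7 ∧ 3*v = -13) → lim = 3))))
Answer: WP = (3*lim > -9 → ((¬(3*lim > -9)) ∧ ((lim ≥ 11 ∨ 4*y ≠ lim - 16) → ((3*lim = -7 → ((3*y ≥ 7 ∧ 3*v = -13) → y = 8)) ∧ ((¬(3*lim = -7)) → ((3*y ≥ 7 ∧ 3*v = -13) → lim = 2)))) ∧ ((¬(lim ≥ 11 ∨ 4*y ≠ lim - 16)) → ((15*lim ≥ 7 ∧ 3*v = -13) → lim = 3)))) ∧ ((¬(3*lim > -9)) → (((lim ≥ 11 ∨ 4*y ≠ lim - 16) → ((w = -7 → ((3*y ≥ 7 ∧ 3*v = -13) → y = 8)) ∧ ((¬(w = -7)) → ((3*y ≥ 7 ∧ 3*v = -13) → lim = 2)))) ∧ ((¬(lim ≥ 11 ∨ 4*y ≠ lim - 16)) → ((6*lim + 3*w ≥ 7 ∧ 3*v = -13) → lim = 3))))


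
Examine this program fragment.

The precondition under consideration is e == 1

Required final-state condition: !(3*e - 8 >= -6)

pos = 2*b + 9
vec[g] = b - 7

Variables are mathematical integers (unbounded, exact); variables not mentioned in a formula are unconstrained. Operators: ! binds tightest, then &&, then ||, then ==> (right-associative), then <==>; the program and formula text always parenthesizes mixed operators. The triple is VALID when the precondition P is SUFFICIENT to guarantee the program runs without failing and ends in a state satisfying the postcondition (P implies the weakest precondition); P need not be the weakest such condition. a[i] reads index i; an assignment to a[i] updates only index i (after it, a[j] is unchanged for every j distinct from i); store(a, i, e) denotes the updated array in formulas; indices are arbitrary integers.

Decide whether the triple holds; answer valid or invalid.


Working backward. After the program, the postcondition !(3*e - 8 >= -6) must hold; in canonical form it is !(3*e >= 2).
Before vec[g] := b - 7: !(3*e >= 2)
Before pos := 2*b + 9: !(3*e >= 2)
The weakest precondition is !(3*e >= 2).
Check whether e == 1 implies it.
Countermodel: at the initial state e = 1, the precondition holds but the weakest precondition fails.
Answer: invalid


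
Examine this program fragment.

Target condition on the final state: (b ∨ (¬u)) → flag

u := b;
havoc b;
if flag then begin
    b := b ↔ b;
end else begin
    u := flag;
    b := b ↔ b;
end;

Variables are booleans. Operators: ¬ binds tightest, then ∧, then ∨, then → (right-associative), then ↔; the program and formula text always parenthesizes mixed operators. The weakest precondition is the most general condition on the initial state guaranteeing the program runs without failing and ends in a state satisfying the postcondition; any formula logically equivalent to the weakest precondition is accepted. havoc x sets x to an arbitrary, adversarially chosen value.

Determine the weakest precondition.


Working backward. After the program, (b ∨ (¬u)) → flag must hold.
Then branch requires flag; else branch requires flag.
Before the if: (¬flag) → flag
Before havoc b: (¬flag) → flag
Before u := b: (¬flag) → flag
Answer: WP = (¬flag) → flag


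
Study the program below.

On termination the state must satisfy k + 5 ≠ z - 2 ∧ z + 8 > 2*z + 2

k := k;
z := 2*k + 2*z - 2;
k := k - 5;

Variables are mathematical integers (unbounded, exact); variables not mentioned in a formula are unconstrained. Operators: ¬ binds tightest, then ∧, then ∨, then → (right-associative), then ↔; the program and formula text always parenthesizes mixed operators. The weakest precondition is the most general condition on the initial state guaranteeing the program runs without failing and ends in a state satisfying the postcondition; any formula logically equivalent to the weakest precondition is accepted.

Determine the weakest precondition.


Working backward. After the program, the postcondition k + 5 ≠ z - 2 ∧ z + 8 > 2*z + 2 must hold; in canonical form it is k ≠ z - 7 ∧ z < 6.
Before k := k - 5: k ≠ z - 2 ∧ z < 6
Before z := 2*k + 2*z - 2: k + 2*z ≠ 4 ∧ 2*k + 2*z < 8
Before k := k: k + 2*z ≠ 4 ∧ 2*k + 2*z < 8
Answer: WP = k + 2*z ≠ 4 ∧ 2*k + 2*z < 8


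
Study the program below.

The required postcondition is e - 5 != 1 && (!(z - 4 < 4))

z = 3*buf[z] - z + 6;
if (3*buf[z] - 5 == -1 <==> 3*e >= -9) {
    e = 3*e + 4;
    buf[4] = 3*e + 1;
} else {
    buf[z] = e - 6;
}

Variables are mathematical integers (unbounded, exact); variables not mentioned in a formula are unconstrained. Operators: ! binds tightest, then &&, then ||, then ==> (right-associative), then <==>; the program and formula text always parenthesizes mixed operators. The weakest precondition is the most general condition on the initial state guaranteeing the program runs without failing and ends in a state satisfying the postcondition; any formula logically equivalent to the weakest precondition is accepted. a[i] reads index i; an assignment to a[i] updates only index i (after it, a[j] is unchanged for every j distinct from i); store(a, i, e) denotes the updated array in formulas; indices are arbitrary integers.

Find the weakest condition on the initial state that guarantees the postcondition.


Working backward. After the program, the postcondition e - 5 != 1 && (!(z - 4 < 4)) must hold; in canonical form it is e != 6 && (!(z < 8)).
Then branch requires 3*e != 2 && (!(z < 8)); else branch requires e != 6 && (!(z < 8)).
Before the if: ((3*buf[z] == 4 <==> 3*e >= -9) ==> (3*e != 2 && (!(z < 8)))) && ((!(3*buf[z] == 4 <==> 3*e >= -9)) ==> (e != 6 && (!(z < 8))))
Before z := 3*buf[z] - z + 6: ((3*buf[3*buf[z] - z + 6] == 4 <==> 3*e >= -9) ==> (3*e != 2 && (!(3*buf[z] < z + 2)))) && ((!(3*buf[3*buf[z] - z + 6] == 4 <==> 3*e >= -9)) ==> (e != 6 && (!(3*buf[z] < z + 2))))
Answer: WP = ((3*buf[3*buf[z] - z + 6] == 4 <==> 3*e >= -9) ==> (3*e != 2 && (!(3*buf[z] < z + 2)))) && ((!(3*buf[3*buf[z] - z + 6] == 4 <==> 3*e >= -9)) ==> (e != 6 && (!(3*buf[z] < z + 2))))


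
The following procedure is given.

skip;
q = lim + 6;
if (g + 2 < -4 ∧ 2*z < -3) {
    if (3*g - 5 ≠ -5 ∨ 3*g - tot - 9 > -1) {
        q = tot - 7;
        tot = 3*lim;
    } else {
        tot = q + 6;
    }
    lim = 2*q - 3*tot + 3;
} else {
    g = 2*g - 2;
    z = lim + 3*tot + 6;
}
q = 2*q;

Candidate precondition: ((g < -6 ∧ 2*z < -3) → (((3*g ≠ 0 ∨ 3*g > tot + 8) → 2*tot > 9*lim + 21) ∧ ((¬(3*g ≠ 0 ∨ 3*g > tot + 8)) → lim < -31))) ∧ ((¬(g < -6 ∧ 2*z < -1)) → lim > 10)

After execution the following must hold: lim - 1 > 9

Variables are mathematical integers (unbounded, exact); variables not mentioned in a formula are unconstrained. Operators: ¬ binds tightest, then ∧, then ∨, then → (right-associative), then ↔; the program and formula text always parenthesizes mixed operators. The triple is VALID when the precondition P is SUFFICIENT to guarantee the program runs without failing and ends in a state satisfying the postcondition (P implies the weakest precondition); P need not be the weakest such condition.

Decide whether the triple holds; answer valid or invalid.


Working backward. After the program, the postcondition lim - 1 > 9 must hold; in canonical form it is lim > 10.
Before q := 2*q: lim > 10
Then branch requires ((3*g ≠ 0 ∨ 3*g > tot + 8) → 2*tot > 9*lim + 21) ∧ ((¬(3*g ≠ 0 ∨ 3*g > tot + 8)) → q < -25); else branch requires lim > 10.
Before the if: ((g < -6 ∧ 2*z < -3) → (((3*g ≠ 0 ∨ 3*g > tot + 8) → 2*tot > 9*lim + 21) ∧ ((¬(3*g ≠ 0 ∨ 3*g > tot + 8)) → q < -25))) ∧ ((¬(g < -6 ∧ 2*z < -3)) → lim > 10)
Before q := lim + 6: ((g < -6 ∧ 2*z < -3) → (((3*g ≠ 0 ∨ 3*g > tot + 8) → 2*tot > 9*lim + 21) ∧ ((¬(3*g ≠ 0 ∨ 3*g > tot + 8)) → lim < -31))) ∧ ((¬(g < -6 ∧ 2*z < -3)) → lim > 10)
Before skip: ((g < -6 ∧ 2*z < -3) → (((3*g ≠ 0 ∨ 3*g > tot + 8) → 2*tot > 9*lim + 21) ∧ ((¬(3*g ≠ 0 ∨ 3*g > tot + 8)) → lim < -31))) ∧ ((¬(g < -6 ∧ 2*z < -3)) → lim > 10)
The weakest precondition is ((g < -6 ∧ 2*z < -3) → (((3*g ≠ 0 ∨ 3*g > tot + 8) → 2*tot > 9*lim + 21) ∧ ((¬(3*g ≠ 0 ∨ 3*g > tot + 8)) → lim < -31))) ∧ ((¬(g < -6 ∧ 2*z < -3)) → lim > 10).
Check whether ((g < -6 ∧ 2*z < -3) → (((3*g ≠ 0 ∨ 3*g > tot + 8) → 2*tot > 9*lim + 21) ∧ ((¬(3*g ≠ 0 ∨ 3*g > tot + 8)) → lim < -31))) ∧ ((¬(g < -6 ∧ 2*z < -1)) → lim > 10) implies it.
Countermodel: at the initial state g = -7, lim = 10, tot = 0, z = -1, the precondition holds but the weakest precondition fails.
Answer: invalid
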